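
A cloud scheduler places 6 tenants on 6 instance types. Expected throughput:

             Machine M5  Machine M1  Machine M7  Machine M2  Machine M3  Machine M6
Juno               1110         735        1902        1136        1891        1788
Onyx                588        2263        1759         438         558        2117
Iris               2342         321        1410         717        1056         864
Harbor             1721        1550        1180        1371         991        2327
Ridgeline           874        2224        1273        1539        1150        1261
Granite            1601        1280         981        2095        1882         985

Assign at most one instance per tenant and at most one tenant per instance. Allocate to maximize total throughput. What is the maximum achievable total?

Maximum total: 12638 ops/s

Optimal: Juno→Machine M3 (1891 ops/s), Onyx→Machine M7 (1759 ops/s), Iris→Machine M5 (2342 ops/s), Harbor→Machine M6 (2327 ops/s), Ridgeline→Machine M1 (2224 ops/s), Granite→Machine M2 (2095 ops/s) — total 1891+1759+2342+2327+2224+2095 = 12638 ops/s.
Max-entry greedy (repeatedly take the single best remaining cell) gives 12079 ops/s, worse by 559.
Next-best assignment: Juno→Machine M7, Onyx→Machine M1, Iris→Machine M5, Harbor→Machine M6, Ridgeline→Machine M2, Granite→Machine M3 = 12255 ops/s.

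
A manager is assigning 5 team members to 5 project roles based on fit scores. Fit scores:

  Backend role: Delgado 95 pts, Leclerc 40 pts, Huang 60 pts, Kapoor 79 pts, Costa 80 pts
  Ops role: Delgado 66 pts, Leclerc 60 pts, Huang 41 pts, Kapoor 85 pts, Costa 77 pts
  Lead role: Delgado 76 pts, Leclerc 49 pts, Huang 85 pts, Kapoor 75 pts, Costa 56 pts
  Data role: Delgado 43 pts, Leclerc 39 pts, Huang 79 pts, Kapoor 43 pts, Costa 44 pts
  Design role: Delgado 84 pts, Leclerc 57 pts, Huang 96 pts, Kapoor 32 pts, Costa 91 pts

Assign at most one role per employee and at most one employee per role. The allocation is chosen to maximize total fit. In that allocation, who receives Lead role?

Optimal: Delgado→Backend role (95 pts), Leclerc→Ops role (60 pts), Huang→Data role (79 pts), Kapoor→Lead role (75 pts), Costa→Design role (91 pts) — total 95+60+79+75+91 = 400 pts.
Next-best assignment: Delgado→Backend role, Leclerc→Lead role, Huang→Data role, Kapoor→Ops role, Costa→Design role = 399 pts.
No other one-to-one assignment exceeds 400 pts.
Kapoor's own top role is Ops role (85 pts), but forcing Kapoor→Ops role and reassigning the rest optimally gives only 399 pts — worse by 1.

Kapoor receives Lead role.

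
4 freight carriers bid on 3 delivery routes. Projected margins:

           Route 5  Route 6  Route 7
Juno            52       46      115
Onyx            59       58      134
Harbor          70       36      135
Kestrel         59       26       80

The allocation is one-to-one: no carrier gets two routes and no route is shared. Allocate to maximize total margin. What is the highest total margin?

This is a one-to-one assignment (maximum-weight bipartite matching).
Optimal: Kestrel→Route 5 ($59k), Onyx→Route 6 ($58k), Harbor→Route 7 ($135k) — total 59+58+135 = $252k.
Column-greedy (each route in turn goes to its best remaining carrier) gives $243k, worse by 9.
Next-best assignment: Harbor→Route 5, Juno→Route 6, Onyx→Route 7 = $250k.

Maximum total: $252k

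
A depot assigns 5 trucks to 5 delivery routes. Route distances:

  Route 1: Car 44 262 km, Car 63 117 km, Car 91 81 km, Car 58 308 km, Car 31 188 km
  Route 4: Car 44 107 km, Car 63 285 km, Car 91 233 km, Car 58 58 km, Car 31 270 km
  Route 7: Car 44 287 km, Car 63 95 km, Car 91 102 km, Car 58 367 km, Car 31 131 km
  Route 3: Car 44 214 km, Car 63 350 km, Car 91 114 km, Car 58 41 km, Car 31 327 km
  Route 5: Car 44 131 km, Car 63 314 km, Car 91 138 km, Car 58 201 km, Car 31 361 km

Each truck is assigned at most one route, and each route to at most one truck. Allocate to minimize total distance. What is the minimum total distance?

Minimum total: 534 km

Optimal: Car 44→Route 4 (107 km), Car 63→Route 1 (117 km), Car 91→Route 5 (138 km), Car 58→Route 3 (41 km), Car 31→Route 7 (131 km) — total 107+117+138+41+131 = 534 km.
Row-greedy (each truck in turn takes its cheapest remaining route) gives 685 km, worse by 151.
Next-best assignment: Car 44→Route 5, Car 63→Route 1, Car 91→Route 3, Car 58→Route 4, Car 31→Route 7 = 551 km.
No other one-to-one assignment undercuts 534 km.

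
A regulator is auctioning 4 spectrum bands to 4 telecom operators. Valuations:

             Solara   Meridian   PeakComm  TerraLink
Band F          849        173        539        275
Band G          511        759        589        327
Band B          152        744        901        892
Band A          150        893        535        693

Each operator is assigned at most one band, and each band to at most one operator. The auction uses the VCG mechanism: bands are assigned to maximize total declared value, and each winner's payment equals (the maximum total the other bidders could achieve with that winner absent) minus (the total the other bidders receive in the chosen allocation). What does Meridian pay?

Efficient allocation: Solara→Band F ($849M), Meridian→Band A ($893M), PeakComm→Band G ($589M), TerraLink→Band B ($892M); total welfare W = $3223M.
Meridian receives Band A at value $893M, so the others get W − 893 = $2330M.
Without Meridian: best allocation of the remaining 3 bidders over all 4 bands is Solara→Band F ($849M), PeakComm→Band B ($901M), TerraLink→Band A ($693M), total $2443M.
VCG payment = (others' best without Meridian) − (others' welfare with Meridian) = 2443 − 2330 = $113M.

Meridian pays $113M.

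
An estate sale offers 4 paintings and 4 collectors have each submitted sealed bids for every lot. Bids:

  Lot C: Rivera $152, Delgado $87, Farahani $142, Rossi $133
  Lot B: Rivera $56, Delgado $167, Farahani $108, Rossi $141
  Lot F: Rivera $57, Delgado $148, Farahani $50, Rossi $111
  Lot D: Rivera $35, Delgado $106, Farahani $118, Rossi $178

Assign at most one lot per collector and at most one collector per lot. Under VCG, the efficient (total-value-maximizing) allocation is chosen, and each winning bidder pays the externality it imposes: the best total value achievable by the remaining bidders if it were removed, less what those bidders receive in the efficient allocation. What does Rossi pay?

Efficient allocation: Rivera→Lot C ($152), Delgado→Lot F ($148), Farahani→Lot B ($108), Rossi→Lot D ($178); total welfare W = $586.
Rossi receives Lot D at value $178, so the others get W − 178 = $408.
Without Rossi: best allocation of the remaining 3 bidders over all 4 lots is Rivera→Lot C ($152), Delgado→Lot B ($167), Farahani→Lot D ($118), total $437.
VCG payment = (others' best without Rossi) − (others' welfare with Rossi) = 437 − 408 = $29.

Rossi pays $29.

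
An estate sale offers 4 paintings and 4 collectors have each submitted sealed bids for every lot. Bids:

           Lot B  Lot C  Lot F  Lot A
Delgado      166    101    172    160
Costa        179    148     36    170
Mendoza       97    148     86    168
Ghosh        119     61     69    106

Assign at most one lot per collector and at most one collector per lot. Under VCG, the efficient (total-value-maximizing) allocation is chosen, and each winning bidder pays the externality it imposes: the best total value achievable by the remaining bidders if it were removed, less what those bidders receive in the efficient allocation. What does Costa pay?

Efficient allocation: Delgado→Lot F ($172), Costa→Lot A ($170), Mendoza→Lot C ($148), Ghosh→Lot B ($119); total welfare W = $609.
Costa receives Lot A at value $170, so the others get W − 170 = $439.
Without Costa: best allocation of the remaining 3 bidders over all 4 lots is Delgado→Lot F ($172), Mendoza→Lot A ($168), Ghosh→Lot B ($119), total $459.
VCG payment = (others' best without Costa) − (others' welfare with Costa) = 459 − 439 = $20.

Costa pays $20.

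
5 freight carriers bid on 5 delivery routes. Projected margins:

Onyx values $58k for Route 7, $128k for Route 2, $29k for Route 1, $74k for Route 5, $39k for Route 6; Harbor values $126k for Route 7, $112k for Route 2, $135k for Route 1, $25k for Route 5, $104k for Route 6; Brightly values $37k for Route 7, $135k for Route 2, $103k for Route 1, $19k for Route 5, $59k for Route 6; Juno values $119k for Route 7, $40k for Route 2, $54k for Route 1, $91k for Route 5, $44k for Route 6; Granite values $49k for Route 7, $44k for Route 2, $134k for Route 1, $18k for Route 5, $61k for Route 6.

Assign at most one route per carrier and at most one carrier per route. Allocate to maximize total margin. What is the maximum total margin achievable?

Maximum total: $566k

This is a one-to-one assignment (maximum-weight bipartite matching).
Optimal: Onyx→Route 5 ($74k), Harbor→Route 6 ($104k), Brightly→Route 2 ($135k), Juno→Route 7 ($119k), Granite→Route 1 ($134k) — total 74+104+135+119+134 = $566k.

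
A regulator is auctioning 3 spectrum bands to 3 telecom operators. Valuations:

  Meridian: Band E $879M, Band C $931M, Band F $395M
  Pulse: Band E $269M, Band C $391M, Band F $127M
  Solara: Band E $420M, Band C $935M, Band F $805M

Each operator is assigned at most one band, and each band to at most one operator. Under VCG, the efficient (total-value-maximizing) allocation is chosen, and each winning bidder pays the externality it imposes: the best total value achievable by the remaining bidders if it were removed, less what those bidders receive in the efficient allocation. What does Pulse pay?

Pulse pays $130M.

Efficient allocation: Meridian→Band E ($879M), Pulse→Band C ($391M), Solara→Band F ($805M); total welfare W = $2075M.
Pulse receives Band C at value $391M, so the others get W − 391 = $1684M.
Without Pulse: best allocation of the remaining 2 bidders over all 3 bands is Meridian→Band E ($879M), Solara→Band C ($935M), total $1814M.
VCG payment = (others' best without Pulse) − (others' welfare with Pulse) = 1814 − 1684 = $130M.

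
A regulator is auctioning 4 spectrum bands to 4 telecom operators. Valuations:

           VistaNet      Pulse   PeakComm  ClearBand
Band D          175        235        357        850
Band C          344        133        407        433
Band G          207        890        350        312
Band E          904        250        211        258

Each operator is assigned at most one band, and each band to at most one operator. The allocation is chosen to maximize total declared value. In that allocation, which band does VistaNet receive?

Optimal: VistaNet→Band E ($904M), Pulse→Band G ($890M), PeakComm→Band C ($407M), ClearBand→Band D ($850M) — total 904+890+407+850 = $3051M.
Next-best assignment: VistaNet→Band E, Pulse→Band G, PeakComm→Band D, ClearBand→Band C = $2584M.

VistaNet receives Band E.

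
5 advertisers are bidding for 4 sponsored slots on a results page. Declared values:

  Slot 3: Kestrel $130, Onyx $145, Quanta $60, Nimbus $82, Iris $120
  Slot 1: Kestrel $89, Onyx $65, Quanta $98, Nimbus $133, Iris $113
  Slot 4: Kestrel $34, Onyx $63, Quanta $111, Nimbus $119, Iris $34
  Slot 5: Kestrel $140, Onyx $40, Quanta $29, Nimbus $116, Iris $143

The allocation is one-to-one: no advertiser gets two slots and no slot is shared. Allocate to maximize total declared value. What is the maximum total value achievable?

Max total: $532

Optimal: Onyx→Slot 3 ($145), Nimbus→Slot 1 ($133), Quanta→Slot 4 ($111), Iris→Slot 5 ($143) — total 145+133+111+143 = $532.
Row-greedy (each advertiser in turn takes its best remaining slot) gives $529, worse by 3.
Next-best assignment: Onyx→Slot 3, Nimbus→Slot 1, Quanta→Slot 4, Kestrel→Slot 5 = $529.
Swapping Nimbus↔Iris (Nimbus→Slot 5 $116, Iris→Slot 1 $113) loses 47.
No other one-to-one assignment exceeds $532.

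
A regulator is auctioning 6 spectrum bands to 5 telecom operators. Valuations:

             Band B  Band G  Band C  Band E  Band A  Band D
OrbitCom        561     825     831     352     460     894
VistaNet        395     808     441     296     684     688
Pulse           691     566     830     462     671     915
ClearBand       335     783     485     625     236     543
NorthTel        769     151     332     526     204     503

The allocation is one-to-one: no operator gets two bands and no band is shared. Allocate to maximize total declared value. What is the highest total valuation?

Optimal: OrbitCom→Band C ($831M), VistaNet→Band A ($684M), Pulse→Band D ($915M), ClearBand→Band G ($783M), NorthTel→Band B ($769M) — total 831+684+915+783+769 = $3982M.
Row-greedy (each operator in turn takes its best remaining band) gives $3926M, worse by 56.
Swapping NorthTel↔Pulse (NorthTel→Band D $503M, Pulse→Band B $691M) loses 490.
Checked against all permutations: $3982M is optimal.

Maximum total: $3982M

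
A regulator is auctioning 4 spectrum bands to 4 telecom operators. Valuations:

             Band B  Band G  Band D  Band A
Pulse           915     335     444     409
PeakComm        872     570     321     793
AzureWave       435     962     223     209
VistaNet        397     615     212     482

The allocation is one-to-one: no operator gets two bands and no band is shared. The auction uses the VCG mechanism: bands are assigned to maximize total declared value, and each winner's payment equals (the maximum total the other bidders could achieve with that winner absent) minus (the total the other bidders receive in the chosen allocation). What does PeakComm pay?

PeakComm pays $270M.

Efficient allocation: Pulse→Band B ($915M), PeakComm→Band A ($793M), AzureWave→Band G ($962M), VistaNet→Band D ($212M); total welfare W = $2882M.
PeakComm receives Band A at value $793M, so the others get W − 793 = $2089M.
Without PeakComm: best allocation of the remaining 3 bidders over all 4 bands is Pulse→Band B ($915M), AzureWave→Band G ($962M), VistaNet→Band A ($482M), total $2359M.
VCG payment = (others' best without PeakComm) − (others' welfare with PeakComm) = 2359 − 2089 = $270M.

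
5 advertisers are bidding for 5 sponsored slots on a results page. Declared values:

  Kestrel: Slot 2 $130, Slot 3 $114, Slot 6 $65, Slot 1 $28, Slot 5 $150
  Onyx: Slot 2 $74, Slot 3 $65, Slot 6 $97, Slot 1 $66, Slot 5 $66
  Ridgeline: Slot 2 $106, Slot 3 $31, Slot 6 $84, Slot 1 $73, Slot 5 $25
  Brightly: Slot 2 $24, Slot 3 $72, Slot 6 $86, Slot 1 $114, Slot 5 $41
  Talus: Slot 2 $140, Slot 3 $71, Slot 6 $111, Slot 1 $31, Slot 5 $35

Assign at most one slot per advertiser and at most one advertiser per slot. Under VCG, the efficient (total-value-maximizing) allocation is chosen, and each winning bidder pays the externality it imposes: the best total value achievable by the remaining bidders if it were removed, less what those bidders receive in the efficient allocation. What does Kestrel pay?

Efficient allocation: Kestrel→Slot 5 ($150), Onyx→Slot 3 ($65), Ridgeline→Slot 6 ($84), Brightly→Slot 1 ($114), Talus→Slot 2 ($140); total welfare W = $553.
Kestrel receives Slot 5 at value $150, so the others get W − 150 = $403.
Without Kestrel: best allocation of the remaining 4 bidders over all 5 slots is Onyx→Slot 5 ($66), Ridgeline→Slot 6 ($84), Brightly→Slot 1 ($114), Talus→Slot 2 ($140), total $404.
VCG payment = (others' best without Kestrel) − (others' welfare with Kestrel) = 404 − 403 = $1.

Kestrel pays $1.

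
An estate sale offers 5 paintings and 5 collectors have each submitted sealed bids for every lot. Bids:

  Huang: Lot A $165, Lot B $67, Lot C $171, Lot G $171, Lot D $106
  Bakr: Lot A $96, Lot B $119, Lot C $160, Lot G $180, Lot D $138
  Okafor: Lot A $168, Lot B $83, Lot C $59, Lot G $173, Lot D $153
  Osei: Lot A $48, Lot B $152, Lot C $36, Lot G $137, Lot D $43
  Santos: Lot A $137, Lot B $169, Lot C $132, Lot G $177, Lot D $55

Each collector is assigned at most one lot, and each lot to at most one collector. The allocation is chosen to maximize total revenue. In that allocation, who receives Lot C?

Optimal: Huang→Lot A ($165), Bakr→Lot C ($160), Okafor→Lot D ($153), Osei→Lot B ($152), Santos→Lot G ($177) — total 165+160+153+152+177 = $807.
Max-entry greedy (repeatedly take the single best remaining cell) gives $731, worse by 76.
Every other assignment is strictly worse.
Bakr's own top lot is Lot G ($180), but forcing Bakr→Lot G and reassigning the rest optimally gives only $793 — worse by 14.

Bakr receives Lot C.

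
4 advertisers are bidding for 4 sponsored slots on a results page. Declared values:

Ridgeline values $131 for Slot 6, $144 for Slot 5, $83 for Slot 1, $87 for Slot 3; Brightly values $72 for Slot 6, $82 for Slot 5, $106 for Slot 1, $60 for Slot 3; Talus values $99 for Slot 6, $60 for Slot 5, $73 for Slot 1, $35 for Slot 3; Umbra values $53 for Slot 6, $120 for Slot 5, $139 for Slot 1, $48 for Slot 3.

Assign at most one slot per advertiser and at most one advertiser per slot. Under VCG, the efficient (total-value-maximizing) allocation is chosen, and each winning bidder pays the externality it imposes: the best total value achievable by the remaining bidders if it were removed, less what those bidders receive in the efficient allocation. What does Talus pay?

Efficient allocation: Ridgeline→Slot 5 ($144), Brightly→Slot 3 ($60), Talus→Slot 6 ($99), Umbra→Slot 1 ($139); total welfare W = $442.
Talus receives Slot 6 at value $99, so the others get W − 99 = $343.
Without Talus: best allocation of the remaining 3 bidders over all 4 slots is Ridgeline→Slot 6 ($131), Brightly→Slot 1 ($106), Umbra→Slot 5 ($120), total $357.
VCG payment = (others' best without Talus) − (others' welfare with Talus) = 357 − 343 = $14.

Talus pays $14.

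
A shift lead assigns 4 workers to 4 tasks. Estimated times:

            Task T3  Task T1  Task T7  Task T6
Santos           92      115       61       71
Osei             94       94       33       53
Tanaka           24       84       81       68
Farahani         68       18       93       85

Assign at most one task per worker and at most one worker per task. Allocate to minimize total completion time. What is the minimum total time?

Minimum total: 146 min

This is the linear assignment problem.
Optimal: Santos→Task T6 (71 min), Osei→Task T7 (33 min), Tanaka→Task T3 (24 min), Farahani→Task T1 (18 min) — total 71+33+24+18 = 146 min.
Row-greedy (each worker in turn takes its cheapest remaining task) gives 156 min, worse by 10.
Next-best assignment: Santos→Task T7, Osei→Task T6, Tanaka→Task T3, Farahani→Task T1 = 156 min.
Checked against all permutations: 146 min is optimal.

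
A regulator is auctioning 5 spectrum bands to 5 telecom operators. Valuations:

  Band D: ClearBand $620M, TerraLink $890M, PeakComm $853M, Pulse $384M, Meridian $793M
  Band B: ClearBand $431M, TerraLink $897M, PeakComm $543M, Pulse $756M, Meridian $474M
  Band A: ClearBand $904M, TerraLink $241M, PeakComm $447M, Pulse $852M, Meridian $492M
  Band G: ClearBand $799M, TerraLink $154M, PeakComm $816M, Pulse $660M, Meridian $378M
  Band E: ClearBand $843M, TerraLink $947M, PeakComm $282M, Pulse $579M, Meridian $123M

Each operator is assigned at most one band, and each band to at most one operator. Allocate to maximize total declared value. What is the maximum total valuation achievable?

Maximum total: $4216M

Optimal: ClearBand→Band A ($904M), TerraLink→Band E ($947M), PeakComm→Band G ($816M), Pulse→Band B ($756M), Meridian→Band D ($793M) — total 904+947+816+756+793 = $4216M.
Row-greedy (each operator in turn takes its best remaining band) gives $3838M, worse by 378.
Swapping PeakComm↔Pulse (PeakComm→Band B $543M, Pulse→Band G $660M) loses 369.
Checked against all permutations: $4216M is optimal.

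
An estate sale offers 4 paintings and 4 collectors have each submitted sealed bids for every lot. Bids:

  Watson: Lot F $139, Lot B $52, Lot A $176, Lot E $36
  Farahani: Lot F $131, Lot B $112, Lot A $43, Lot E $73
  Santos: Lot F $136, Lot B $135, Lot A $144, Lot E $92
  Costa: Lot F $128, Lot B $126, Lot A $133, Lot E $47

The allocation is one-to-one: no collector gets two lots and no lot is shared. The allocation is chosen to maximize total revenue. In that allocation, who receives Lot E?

Santos receives Lot E.

Treat this as an assignment problem: match each collector to one lot.
Optimal: Watson→Lot A ($176), Farahani→Lot F ($131), Santos→Lot E ($92), Costa→Lot B ($126) — total 176+131+92+126 = $525.
Max-entry greedy (repeatedly take the single best remaining cell) gives $511, worse by 14.
Checked against all permutations: $525 is optimal.
Santos's own top lot is Lot A ($144), but forcing Santos→Lot A and reassigning the rest optimally gives only $482 — worse by 43.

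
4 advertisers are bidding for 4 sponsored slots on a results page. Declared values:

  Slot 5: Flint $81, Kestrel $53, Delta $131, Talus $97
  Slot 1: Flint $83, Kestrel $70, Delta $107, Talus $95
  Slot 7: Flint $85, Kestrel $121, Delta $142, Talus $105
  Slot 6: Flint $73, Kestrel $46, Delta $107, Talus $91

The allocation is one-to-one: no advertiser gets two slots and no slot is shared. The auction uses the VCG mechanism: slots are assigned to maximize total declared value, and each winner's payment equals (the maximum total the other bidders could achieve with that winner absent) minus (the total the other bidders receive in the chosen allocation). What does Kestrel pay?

Efficient allocation: Flint→Slot 1 ($83), Kestrel→Slot 7 ($121), Delta→Slot 5 ($131), Talus→Slot 6 ($91); total welfare W = $426.
Kestrel receives Slot 7 at value $121, so the others get W − 121 = $305.
Without Kestrel: best allocation of the remaining 3 bidders over all 4 slots is Flint→Slot 1 ($83), Delta→Slot 7 ($142), Talus→Slot 5 ($97), total $322.
VCG payment = (others' best without Kestrel) − (others' welfare with Kestrel) = 322 − 305 = $17.

Kestrel pays $17.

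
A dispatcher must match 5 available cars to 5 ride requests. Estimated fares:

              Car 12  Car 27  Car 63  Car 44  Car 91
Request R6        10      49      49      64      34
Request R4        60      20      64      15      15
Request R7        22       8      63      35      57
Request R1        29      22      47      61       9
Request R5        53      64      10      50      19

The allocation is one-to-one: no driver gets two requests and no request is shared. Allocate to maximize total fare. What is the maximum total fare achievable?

This is the linear assignment problem.
Optimal: Car 12→Request R4 ($60), Car 27→Request R5 ($64), Car 63→Request R1 ($47), Car 44→Request R6 ($64), Car 91→Request R7 ($57) — total 60+64+47+64+57 = $292.
Column-greedy (each request in turn goes to its best remaining driver) gives $278, worse by 14.
No other one-to-one assignment exceeds $292.

Max total: $292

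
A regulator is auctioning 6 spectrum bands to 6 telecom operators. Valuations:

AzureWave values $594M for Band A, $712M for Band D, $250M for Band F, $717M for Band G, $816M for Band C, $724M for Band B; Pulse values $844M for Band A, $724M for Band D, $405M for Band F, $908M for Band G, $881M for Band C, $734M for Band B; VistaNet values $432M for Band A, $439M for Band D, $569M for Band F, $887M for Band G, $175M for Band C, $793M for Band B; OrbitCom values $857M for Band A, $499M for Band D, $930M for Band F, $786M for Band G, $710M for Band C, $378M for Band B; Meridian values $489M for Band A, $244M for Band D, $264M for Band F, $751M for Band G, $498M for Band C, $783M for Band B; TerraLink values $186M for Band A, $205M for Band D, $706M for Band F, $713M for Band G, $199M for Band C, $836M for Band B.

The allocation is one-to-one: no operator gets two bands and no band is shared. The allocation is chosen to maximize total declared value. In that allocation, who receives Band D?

AzureWave receives Band D.

Optimal: AzureWave→Band D ($712M), Pulse→Band C ($881M), VistaNet→Band G ($887M), OrbitCom→Band A ($857M), Meridian→Band B ($783M), TerraLink→Band F ($706M) — total 712+881+887+857+783+706 = $4826M.
Row-greedy (each operator in turn takes its best remaining band) gives $4141M, worse by 685.
Checked against all permutations: $4826M is optimal.
AzureWave's own top band is Band C ($816M), but forcing AzureWave→Band C and reassigning the rest optimally gives only $4773M — worse by 53.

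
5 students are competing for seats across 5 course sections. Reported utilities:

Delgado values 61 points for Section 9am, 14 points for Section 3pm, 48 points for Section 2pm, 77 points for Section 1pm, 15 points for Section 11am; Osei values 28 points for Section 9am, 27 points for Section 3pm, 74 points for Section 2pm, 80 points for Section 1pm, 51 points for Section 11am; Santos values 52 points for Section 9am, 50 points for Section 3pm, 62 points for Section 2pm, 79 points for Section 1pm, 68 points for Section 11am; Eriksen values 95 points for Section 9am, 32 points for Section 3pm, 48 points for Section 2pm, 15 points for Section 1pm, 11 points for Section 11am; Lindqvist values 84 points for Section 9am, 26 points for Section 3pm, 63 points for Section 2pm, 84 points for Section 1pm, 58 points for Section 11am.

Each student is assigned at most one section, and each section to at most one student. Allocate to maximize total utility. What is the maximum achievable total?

Max total: 354 points

Optimal: Delgado→Section 1pm (77 points), Osei→Section 2pm (74 points), Santos→Section 3pm (50 points), Eriksen→Section 9am (95 points), Lindqvist→Section 11am (58 points) — total 77+74+50+95+58 = 354 points.
Column-greedy (each section in turn goes to its best remaining student) gives 318 points, worse by 36.
Next-best assignment: Delgado→Section 1pm, Osei→Section 2pm, Santos→Section 11am, Eriksen→Section 9am, Lindqvist→Section 3pm = 340 points.
Every other assignment is strictly worse.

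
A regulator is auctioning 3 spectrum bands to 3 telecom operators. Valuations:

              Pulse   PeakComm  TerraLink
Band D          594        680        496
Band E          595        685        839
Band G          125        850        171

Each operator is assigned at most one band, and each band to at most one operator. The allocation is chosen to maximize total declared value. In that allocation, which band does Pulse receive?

Pulse receives Band D.

Optimal: Pulse→Band D ($594M), PeakComm→Band G ($850M), TerraLink→Band E ($839M) — total 594+850+839 = $2283M.
Column-greedy (each band in turn goes to its best remaining operator) gives $1644M, worse by 639.
Pulse's own top band is Band E ($595M), but forcing Pulse→Band E and reassigning the rest optimally gives only $1941M — worse by 342.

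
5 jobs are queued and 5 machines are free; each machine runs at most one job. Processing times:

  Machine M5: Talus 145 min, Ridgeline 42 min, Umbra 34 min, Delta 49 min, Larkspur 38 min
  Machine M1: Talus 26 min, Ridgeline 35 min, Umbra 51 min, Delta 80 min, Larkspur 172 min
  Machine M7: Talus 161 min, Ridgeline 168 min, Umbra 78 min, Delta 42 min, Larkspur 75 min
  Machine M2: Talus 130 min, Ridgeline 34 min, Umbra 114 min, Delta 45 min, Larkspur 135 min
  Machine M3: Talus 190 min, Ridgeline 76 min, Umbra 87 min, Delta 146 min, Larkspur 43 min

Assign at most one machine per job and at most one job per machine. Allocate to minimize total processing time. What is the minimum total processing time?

Min total: 179 min

Optimal: Talus→Machine M1 (26 min), Ridgeline→Machine M2 (34 min), Umbra→Machine M5 (34 min), Delta→Machine M7 (42 min), Larkspur→Machine M3 (43 min) — total 26+34+34+42+43 = 179 min.
Next-best assignment: Talus→Machine M1, Ridgeline→Machine M2, Umbra→Machine M3, Delta→Machine M7, Larkspur→Machine M5 = 227 min.
Checked against all permutations: 179 min is optimal.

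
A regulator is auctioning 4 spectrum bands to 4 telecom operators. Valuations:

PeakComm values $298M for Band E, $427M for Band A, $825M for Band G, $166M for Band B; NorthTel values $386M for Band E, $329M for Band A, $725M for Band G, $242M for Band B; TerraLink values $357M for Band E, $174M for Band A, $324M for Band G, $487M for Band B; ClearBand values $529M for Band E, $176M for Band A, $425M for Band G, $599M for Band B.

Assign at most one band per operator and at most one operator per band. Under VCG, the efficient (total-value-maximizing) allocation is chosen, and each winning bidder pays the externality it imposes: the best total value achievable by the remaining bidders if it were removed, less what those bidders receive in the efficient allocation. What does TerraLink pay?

TerraLink pays $127M.

Efficient allocation: PeakComm→Band G ($825M), NorthTel→Band A ($329M), TerraLink→Band B ($487M), ClearBand→Band E ($529M); total welfare W = $2170M.
TerraLink receives Band B at value $487M, so the others get W − 487 = $1683M.
Without TerraLink: best allocation of the remaining 3 bidders over all 4 bands is PeakComm→Band G ($825M), NorthTel→Band E ($386M), ClearBand→Band B ($599M), total $1810M.
VCG payment = (others' best without TerraLink) − (others' welfare with TerraLink) = 1810 − 1683 = $127M.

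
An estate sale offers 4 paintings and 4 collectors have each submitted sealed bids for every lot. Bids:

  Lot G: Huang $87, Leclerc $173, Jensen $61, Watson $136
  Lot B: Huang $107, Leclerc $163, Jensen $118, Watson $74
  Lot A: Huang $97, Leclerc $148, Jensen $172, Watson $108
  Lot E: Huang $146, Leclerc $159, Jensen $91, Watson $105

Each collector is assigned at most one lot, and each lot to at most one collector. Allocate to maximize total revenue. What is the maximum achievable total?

Maximum total: $617

This is the linear assignment problem.
Optimal: Huang→Lot E ($146), Leclerc→Lot B ($163), Jensen→Lot A ($172), Watson→Lot G ($136) — total 146+163+172+136 = $617.
Column-greedy (each lot in turn goes to its best remaining collector) gives $545, worse by 72.
Next-best assignment: Huang→Lot B, Leclerc→Lot E, Jensen→Lot A, Watson→Lot G = $574.
Swapping Leclerc↔Watson (Leclerc→Lot G $173, Watson→Lot B $74) loses 52.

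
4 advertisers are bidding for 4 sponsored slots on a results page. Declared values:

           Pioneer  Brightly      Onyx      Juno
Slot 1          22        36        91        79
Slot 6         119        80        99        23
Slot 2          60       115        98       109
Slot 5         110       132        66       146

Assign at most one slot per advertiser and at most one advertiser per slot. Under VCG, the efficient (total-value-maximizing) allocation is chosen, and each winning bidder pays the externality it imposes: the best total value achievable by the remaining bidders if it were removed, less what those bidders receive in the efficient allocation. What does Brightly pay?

Efficient allocation: Pioneer→Slot 6 ($119), Brightly→Slot 2 ($115), Onyx→Slot 1 ($91), Juno→Slot 5 ($146); total welfare W = $471.
Brightly receives Slot 2 at value $115, so the others get W − 115 = $356.
Without Brightly: best allocation of the remaining 3 bidders over all 4 slots is Pioneer→Slot 6 ($119), Onyx→Slot 2 ($98), Juno→Slot 5 ($146), total $363.
VCG payment = (others' best without Brightly) − (others' welfare with Brightly) = 363 − 356 = $7.

Brightly pays $7.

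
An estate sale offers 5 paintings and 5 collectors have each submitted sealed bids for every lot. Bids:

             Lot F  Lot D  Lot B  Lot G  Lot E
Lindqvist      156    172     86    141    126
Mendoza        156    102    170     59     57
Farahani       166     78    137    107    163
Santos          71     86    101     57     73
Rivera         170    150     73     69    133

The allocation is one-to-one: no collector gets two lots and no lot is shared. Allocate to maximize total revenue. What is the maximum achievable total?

This is a one-to-one assignment (maximum-weight bipartite matching).
Optimal: Lindqvist→Lot D ($172), Mendoza→Lot B ($170), Farahani→Lot E ($163), Santos→Lot G ($57), Rivera→Lot F ($170) — total 172+170+163+57+170 = $732.
Row-greedy (each collector in turn takes its best remaining lot) gives $650, worse by 82.

Maximum total: $732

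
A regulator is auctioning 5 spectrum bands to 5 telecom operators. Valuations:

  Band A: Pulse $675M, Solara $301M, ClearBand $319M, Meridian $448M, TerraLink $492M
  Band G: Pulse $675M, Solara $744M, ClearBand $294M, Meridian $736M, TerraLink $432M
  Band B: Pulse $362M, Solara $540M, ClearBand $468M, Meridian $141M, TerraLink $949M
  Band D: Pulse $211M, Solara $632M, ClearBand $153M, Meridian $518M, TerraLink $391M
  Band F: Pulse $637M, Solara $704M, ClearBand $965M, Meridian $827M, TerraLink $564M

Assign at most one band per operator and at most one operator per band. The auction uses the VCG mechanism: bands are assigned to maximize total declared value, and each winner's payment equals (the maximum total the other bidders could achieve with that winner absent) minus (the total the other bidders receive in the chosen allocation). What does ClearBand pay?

ClearBand pays $203M.

Efficient allocation: Pulse→Band A ($675M), Solara→Band D ($632M), ClearBand→Band F ($965M), Meridian→Band G ($736M), TerraLink→Band B ($949M); total welfare W = $3957M.
ClearBand receives Band F at value $965M, so the others get W − 965 = $2992M.
Without ClearBand: best allocation of the remaining 4 bidders over all 5 bands is Pulse→Band A ($675M), Solara→Band G ($744M), Meridian→Band F ($827M), TerraLink→Band B ($949M), total $3195M.
VCG payment = (others' best without ClearBand) − (others' welfare with ClearBand) = 3195 − 2992 = $203M.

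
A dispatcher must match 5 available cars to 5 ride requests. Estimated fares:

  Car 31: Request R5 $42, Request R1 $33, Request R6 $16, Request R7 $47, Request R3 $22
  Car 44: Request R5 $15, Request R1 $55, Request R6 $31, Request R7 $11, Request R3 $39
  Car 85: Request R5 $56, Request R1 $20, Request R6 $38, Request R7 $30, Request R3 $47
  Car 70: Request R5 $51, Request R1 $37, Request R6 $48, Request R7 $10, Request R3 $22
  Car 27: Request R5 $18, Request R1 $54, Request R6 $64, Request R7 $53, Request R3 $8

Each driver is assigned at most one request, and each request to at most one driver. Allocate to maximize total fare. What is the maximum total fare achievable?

Optimal: Car 31→Request R7 ($47), Car 44→Request R1 ($55), Car 85→Request R3 ($47), Car 70→Request R5 ($51), Car 27→Request R6 ($64) — total 47+55+47+51+64 = $264.
Max-entry greedy (repeatedly take the single best remaining cell) gives $244, worse by 20.

Max total: $264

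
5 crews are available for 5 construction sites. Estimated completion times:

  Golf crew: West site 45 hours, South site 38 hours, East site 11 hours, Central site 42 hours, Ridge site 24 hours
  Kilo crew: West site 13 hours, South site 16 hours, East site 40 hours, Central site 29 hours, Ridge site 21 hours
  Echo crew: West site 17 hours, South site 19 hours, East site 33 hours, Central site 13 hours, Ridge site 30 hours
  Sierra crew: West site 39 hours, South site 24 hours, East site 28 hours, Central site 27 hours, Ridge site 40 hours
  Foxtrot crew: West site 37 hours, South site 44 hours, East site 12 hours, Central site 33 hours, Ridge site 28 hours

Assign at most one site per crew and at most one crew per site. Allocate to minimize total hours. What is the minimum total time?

Optimal: Golf crew→Ridge site (24 hours), Kilo crew→West site (13 hours), Echo crew→Central site (13 hours), Sierra crew→South site (24 hours), Foxtrot crew→East site (12 hours) — total 24+13+13+24+12 = 86 hours.
Next-best assignment: Golf crew→East site, Kilo crew→West site, Echo crew→Central site, Sierra crew→South site, Foxtrot crew→Ridge site = 89 hours.
Swapping Foxtrot crew↔Golf crew (Foxtrot crew→Ridge site 28 hours, Golf crew→East site 11 hours) adds 3.
Every other assignment is strictly worse.

Min total: 86 hours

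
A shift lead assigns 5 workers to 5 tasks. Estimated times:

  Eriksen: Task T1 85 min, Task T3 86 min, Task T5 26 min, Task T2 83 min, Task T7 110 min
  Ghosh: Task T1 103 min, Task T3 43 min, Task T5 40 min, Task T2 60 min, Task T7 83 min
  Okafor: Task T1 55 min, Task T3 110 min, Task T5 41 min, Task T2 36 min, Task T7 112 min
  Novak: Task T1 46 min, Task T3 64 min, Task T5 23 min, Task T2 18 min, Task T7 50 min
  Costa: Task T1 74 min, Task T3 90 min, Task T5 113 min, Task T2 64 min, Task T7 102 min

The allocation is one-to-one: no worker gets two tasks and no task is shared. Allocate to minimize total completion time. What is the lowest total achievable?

Minimum total: 229 min

Optimal: Eriksen→Task T5 (26 min), Ghosh→Task T3 (43 min), Okafor→Task T2 (36 min), Novak→Task T7 (50 min), Costa→Task T1 (74 min) — total 26+43+36+50+74 = 229 min.
Swapping Costa↔Ghosh (Costa→Task T3 90 min, Ghosh→Task T1 103 min) adds 76.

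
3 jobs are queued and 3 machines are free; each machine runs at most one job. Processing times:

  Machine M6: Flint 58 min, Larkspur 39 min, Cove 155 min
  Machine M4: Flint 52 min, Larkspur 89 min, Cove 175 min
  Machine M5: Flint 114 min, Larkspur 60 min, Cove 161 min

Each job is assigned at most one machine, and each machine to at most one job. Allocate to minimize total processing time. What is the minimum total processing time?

Treat this as an assignment problem: match each job to one machine.
Optimal: Flint→Machine M4 (52 min), Larkspur→Machine M6 (39 min), Cove→Machine M5 (161 min) — total 52+39+161 = 252 min.

Minimum total: 252 min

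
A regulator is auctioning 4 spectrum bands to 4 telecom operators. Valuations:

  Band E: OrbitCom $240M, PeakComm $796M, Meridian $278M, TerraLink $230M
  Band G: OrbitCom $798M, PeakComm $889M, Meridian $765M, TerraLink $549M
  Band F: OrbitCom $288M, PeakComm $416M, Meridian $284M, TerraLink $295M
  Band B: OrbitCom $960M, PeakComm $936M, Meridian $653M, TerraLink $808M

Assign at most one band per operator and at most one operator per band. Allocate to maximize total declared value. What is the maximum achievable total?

Maximum total: $2816M

Optimal: OrbitCom→Band B ($960M), PeakComm→Band E ($796M), Meridian→Band G ($765M), TerraLink→Band F ($295M) — total 960+796+765+295 = $2816M.
Max-entry greedy (repeatedly take the single best remaining cell) gives $2422M, worse by 394.
Every other assignment is strictly worse.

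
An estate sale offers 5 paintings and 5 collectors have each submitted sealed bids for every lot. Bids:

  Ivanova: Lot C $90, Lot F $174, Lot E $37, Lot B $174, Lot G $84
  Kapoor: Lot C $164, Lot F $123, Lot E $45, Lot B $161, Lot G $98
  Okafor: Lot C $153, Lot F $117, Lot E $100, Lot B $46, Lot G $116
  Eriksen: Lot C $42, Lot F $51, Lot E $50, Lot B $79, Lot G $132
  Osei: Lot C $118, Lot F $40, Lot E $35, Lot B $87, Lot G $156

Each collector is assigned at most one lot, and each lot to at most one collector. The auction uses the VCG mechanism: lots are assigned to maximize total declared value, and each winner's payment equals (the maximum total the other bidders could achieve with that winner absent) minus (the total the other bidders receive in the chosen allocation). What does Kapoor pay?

Efficient allocation: Ivanova→Lot F ($174), Kapoor→Lot B ($161), Okafor→Lot C ($153), Eriksen→Lot E ($50), Osei→Lot G ($156); total welfare W = $694.
Kapoor receives Lot B at value $161, so the others get W − 161 = $533.
Without Kapoor: best allocation of the remaining 4 bidders over all 5 lots is Ivanova→Lot F ($174), Okafor→Lot C ($153), Eriksen→Lot B ($79), Osei→Lot G ($156), total $562.
VCG payment = (others' best without Kapoor) − (others' welfare with Kapoor) = 562 − 533 = $29.

Kapoor pays $29.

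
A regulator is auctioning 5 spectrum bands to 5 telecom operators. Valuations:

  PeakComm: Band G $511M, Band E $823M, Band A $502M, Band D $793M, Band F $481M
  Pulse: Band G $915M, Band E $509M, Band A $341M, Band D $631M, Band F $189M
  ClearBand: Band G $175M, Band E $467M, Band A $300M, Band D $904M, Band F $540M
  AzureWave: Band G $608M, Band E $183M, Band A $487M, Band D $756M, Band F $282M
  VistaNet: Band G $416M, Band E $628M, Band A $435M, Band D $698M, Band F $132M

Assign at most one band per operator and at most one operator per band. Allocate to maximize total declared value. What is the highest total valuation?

Maximum total: $3469M

This is the linear assignment problem.
Optimal: PeakComm→Band E ($823M), Pulse→Band G ($915M), ClearBand→Band F ($540M), AzureWave→Band D ($756M), VistaNet→Band A ($435M) — total 823+915+540+756+435 = $3469M.
Max-entry greedy (repeatedly take the single best remaining cell) gives $3261M, worse by 208.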